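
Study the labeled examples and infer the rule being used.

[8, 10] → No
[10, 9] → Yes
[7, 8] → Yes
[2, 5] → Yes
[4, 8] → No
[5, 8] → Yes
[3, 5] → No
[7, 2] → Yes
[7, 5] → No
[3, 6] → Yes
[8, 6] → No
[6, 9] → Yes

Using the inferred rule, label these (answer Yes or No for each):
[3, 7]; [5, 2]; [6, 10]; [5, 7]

One predicate separates the groups cleanly: sum is odd.
[3, 7] — 3+7 = 10, hence No. [5, 2] — 5+2 = 7, hence Yes. [6, 10] — 6+10 = 16, hence No. [5, 7] — 5+7 = 12, hence No.

No, Yes, No, No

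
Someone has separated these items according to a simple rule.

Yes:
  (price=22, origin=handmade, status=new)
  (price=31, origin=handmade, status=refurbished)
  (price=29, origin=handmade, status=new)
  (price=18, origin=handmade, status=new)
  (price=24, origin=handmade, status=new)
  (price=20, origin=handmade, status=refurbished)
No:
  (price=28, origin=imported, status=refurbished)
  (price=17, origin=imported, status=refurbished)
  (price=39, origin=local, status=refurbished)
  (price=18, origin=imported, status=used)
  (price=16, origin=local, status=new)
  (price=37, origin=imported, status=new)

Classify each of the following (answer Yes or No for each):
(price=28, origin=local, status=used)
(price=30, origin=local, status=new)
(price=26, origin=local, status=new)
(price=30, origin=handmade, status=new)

No, No, No, Yes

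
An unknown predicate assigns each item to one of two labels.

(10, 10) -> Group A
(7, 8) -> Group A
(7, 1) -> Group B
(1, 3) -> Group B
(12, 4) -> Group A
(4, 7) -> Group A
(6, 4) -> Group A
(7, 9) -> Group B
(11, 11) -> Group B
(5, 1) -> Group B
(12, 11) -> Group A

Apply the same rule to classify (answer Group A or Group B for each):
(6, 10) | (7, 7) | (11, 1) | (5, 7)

Group A, Group B, Group B, Group B

The rule appears to be: product is even.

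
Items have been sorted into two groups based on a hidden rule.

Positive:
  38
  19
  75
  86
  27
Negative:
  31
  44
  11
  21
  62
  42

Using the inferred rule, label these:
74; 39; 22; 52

The rule appears to be: digit sum ≥ 9.
74: digit sum 7+4 = 11 — meets the rule, so Positive. 39: digit sum 3+9 = 12 — meets the rule, so Positive. 22: digit sum 2+2 = 4 — doesn't qualify, so Negative. 52: digit sum 5+2 = 7 — doesn't qualify, so Negative.

Positive, Positive, Negative, Negative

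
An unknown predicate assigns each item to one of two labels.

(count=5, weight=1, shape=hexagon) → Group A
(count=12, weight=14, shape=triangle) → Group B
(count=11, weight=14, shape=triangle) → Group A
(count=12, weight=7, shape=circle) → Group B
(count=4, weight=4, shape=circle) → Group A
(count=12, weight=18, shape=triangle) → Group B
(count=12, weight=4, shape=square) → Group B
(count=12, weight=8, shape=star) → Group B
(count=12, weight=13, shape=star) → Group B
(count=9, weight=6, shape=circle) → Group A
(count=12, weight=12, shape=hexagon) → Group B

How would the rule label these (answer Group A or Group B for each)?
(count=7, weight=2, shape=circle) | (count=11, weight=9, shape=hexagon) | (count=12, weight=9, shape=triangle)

Group A, Group A, Group B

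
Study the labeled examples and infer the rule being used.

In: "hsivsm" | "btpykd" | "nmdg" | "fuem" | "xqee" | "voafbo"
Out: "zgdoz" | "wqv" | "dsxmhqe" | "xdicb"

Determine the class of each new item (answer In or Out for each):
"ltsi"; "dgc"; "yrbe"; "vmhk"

In, Out, In, In

The common property of the 'In' items is: even length. No 'Out' item has it.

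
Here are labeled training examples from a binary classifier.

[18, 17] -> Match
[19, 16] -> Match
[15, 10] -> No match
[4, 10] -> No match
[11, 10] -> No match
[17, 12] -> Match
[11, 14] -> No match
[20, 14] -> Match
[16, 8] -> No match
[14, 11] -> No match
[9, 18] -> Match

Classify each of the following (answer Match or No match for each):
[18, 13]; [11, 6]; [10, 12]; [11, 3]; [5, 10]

Match, No match, No match, No match, No match

The common property of the 'Match' items is: sum ≥ 27. No 'No match' item has it.
[18, 13] → 18+13 = 31 → Match. [11, 6] → 11+6 = 17 → No match. [10, 12] → 10+12 = 22 → No match. [11, 3] → 11+3 = 14 → No match. [5, 10] → 5+10 = 15 → No match.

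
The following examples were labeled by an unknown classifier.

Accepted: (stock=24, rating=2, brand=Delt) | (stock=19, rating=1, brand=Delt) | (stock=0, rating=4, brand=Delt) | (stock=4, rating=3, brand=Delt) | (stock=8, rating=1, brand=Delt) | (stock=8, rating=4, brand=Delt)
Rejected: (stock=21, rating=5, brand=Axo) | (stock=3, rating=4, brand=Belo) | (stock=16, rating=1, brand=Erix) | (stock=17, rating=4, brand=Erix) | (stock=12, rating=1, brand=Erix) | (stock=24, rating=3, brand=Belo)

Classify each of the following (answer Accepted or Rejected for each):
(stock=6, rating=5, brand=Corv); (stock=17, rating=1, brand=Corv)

Rejected, Rejected

A rule that fits every label: brand is Delt — true of each 'Accepted' example, false of each 'Rejected' one.
(stock=6, rating=5, brand=Corv): Rejected (brand is Corv). (stock=17, rating=1, brand=Corv): Rejected (brand is Corv).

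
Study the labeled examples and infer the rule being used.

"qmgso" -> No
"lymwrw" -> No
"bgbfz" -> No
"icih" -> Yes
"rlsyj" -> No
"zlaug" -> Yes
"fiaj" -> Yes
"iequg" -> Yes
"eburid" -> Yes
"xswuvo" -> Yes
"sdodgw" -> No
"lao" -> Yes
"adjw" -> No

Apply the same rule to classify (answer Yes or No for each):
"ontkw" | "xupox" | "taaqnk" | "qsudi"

'Yes' ⟺ has ≥ 2 vowels.
"ontkw" → 1 vowel → No.
"xupox" → 2 vowels → Yes.
"taaqnk" → 2 vowels → Yes.
"qsudi" → 2 vowels → Yes.

No, Yes, Yes, Yes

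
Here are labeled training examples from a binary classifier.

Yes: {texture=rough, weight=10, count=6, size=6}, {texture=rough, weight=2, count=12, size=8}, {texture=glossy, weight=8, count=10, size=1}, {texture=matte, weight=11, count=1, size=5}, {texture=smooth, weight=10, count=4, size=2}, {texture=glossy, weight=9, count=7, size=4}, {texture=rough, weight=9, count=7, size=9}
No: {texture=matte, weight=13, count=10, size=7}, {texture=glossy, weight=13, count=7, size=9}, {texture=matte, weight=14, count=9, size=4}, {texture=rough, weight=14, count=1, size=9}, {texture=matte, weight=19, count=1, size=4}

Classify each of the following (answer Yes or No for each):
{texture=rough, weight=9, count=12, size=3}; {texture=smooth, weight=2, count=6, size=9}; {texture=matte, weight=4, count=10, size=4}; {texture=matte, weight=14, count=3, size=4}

The simplest hypothesis consistent with all the labels is: weight ≤ 11.
{texture=rough, weight=9, count=12, size=3}: weight = 9 — has this property, so Yes. {texture=smooth, weight=2, count=6, size=9}: weight = 2 — has this property, so Yes. {texture=matte, weight=4, count=10, size=4}: weight = 4 — has this property, so Yes. {texture=matte, weight=14, count=3, size=4}: weight = 14 — does not pass, so No.

Yes, Yes, Yes, No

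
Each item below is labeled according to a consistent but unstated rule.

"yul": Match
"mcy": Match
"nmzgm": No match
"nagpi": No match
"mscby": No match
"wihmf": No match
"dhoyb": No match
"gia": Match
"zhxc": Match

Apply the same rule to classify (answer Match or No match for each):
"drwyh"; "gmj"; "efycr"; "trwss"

No match, Match, No match, No match

The rule appears to be: length ≤ 4.
"drwyh" — length 5, hence No match.
"gmj" — length 3, hence Match.
"efycr" — length 5, hence No match.
"trwss" — length 5, hence No match.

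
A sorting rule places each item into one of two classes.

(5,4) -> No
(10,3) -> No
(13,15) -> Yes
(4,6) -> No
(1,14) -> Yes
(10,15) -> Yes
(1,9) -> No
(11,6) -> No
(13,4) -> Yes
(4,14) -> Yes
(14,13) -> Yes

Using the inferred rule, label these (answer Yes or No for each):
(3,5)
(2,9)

The common property of the 'Yes' items is: max ≥ 13. No 'No' item has it.
No: (3,5), since max 5.
No: (2,9), since max 9.

No, No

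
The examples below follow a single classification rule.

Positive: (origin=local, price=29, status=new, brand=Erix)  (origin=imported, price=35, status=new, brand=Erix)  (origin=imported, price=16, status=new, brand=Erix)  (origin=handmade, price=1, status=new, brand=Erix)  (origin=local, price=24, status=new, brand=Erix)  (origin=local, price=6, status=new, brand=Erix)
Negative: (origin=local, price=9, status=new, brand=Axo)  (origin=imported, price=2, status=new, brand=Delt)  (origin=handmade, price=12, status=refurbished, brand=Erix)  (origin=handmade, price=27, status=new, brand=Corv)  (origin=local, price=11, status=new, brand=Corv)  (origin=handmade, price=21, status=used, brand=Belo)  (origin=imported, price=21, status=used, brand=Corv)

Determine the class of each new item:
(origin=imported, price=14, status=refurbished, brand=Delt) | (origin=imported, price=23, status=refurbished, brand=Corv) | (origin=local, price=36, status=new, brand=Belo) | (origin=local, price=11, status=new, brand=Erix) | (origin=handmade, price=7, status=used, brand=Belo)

Negative, Negative, Negative, Positive, Negative

The distinguishing property — status is new AND brand is Erix — holds for all the 'Positive' cases and none of the 'Negative' cases.
(origin=imported, price=14, status=refurbished, brand=Delt): status is refurbished, brand is Delt — doesn't match, so Negative. (origin=imported, price=23, status=refurbished, brand=Corv): status is refurbished, brand is Corv — doesn't match, so Negative. (origin=local, price=36, status=new, brand=Belo): status is new, brand is Belo — doesn't match, so Negative. (origin=local, price=11, status=new, brand=Erix): status is new, brand is Erix — satisfies this, so Positive. (origin=handmade, price=7, status=used, brand=Belo): status is used, brand is Belo — doesn't match, so Negative.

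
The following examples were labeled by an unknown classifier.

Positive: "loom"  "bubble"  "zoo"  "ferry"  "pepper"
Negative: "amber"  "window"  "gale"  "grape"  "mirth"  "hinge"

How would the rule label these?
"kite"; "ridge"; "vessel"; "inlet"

Rule: has a double letter. This holds for each 'Positive' example and fails for each 'Negative' one.
"kite": no doubled letter — does not pass, so Negative.
"ridge": no doubled letter — does not pass, so Negative.
"vessel": 'ss' doubled — has this property, so Positive.
"inlet": no doubled letter — does not pass, so Negative.

Negative, Negative, Positive, Negative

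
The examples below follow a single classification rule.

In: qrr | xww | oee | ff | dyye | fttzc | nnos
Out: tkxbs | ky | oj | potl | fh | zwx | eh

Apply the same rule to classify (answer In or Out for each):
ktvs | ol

The pattern is that an item is 'In' exactly when: has a double letter.
ktvs: no doubled letter — does not fit, so Out. ol: no doubled letter — does not fit, so Out.

Out, Out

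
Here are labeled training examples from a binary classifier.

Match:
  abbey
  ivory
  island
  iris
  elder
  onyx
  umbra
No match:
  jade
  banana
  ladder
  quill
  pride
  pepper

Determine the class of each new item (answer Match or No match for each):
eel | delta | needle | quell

Match, No match, No match, No match

Looking at the examples, the only property every 'Match' case has and every 'No match' case lacks is: starts with a vowel.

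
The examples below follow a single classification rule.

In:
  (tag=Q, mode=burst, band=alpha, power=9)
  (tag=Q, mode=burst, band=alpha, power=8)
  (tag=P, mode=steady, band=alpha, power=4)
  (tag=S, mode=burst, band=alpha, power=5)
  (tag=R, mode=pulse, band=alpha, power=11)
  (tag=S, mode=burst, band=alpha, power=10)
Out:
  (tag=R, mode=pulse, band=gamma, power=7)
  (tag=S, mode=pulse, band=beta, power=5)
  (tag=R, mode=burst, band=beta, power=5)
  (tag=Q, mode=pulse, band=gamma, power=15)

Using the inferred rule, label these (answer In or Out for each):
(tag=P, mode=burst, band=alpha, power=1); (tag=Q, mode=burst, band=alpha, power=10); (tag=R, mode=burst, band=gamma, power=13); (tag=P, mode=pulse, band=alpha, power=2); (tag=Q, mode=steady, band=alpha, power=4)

All 'In' examples share one property — band is alpha — and every 'Out' example lacks it.
(tag=P, mode=burst, band=alpha, power=1): band is alpha, qualifies → In.
(tag=Q, mode=burst, band=alpha, power=10): band is alpha, qualifies → In.
(tag=R, mode=burst, band=gamma, power=13): band is gamma, doesn't match → Out.
(tag=P, mode=pulse, band=alpha, power=2): band is alpha, qualifies → In.
(tag=Q, mode=steady, band=alpha, power=4): band is alpha, qualifies → In.

In, In, Out, In, In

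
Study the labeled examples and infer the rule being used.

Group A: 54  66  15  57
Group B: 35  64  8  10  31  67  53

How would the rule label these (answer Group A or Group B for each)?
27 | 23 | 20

Checking candidate rules against both groups, what survives is: multiple of 3.

Group A, Group B, Group B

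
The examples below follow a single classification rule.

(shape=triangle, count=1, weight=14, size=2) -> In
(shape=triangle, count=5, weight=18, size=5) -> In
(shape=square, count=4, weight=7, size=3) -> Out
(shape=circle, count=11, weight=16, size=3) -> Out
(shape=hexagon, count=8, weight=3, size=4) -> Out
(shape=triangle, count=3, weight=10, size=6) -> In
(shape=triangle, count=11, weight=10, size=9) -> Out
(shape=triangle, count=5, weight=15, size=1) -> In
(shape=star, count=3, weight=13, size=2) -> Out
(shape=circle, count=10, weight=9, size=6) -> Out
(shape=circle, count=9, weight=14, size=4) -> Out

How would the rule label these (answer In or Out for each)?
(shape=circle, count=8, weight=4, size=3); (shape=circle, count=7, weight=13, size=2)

Out, Out

One predicate separates the groups cleanly: shape is triangle AND size ≤ 6.
(shape=circle, count=8, weight=4, size=3) → shape is circle, size = 3 → Out.
(shape=circle, count=7, weight=13, size=2) → shape is circle, size = 2 → Out.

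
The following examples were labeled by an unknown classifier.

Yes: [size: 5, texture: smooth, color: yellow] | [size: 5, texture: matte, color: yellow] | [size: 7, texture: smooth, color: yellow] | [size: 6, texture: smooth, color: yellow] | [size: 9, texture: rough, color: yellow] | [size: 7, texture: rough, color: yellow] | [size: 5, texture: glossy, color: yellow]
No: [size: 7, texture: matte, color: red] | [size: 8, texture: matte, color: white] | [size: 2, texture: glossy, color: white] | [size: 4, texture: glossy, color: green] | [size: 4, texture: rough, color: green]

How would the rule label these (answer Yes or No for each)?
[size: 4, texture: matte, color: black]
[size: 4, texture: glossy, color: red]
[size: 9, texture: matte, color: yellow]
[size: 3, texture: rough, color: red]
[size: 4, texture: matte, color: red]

No, No, Yes, No, No

One predicate separates the groups cleanly: color is yellow.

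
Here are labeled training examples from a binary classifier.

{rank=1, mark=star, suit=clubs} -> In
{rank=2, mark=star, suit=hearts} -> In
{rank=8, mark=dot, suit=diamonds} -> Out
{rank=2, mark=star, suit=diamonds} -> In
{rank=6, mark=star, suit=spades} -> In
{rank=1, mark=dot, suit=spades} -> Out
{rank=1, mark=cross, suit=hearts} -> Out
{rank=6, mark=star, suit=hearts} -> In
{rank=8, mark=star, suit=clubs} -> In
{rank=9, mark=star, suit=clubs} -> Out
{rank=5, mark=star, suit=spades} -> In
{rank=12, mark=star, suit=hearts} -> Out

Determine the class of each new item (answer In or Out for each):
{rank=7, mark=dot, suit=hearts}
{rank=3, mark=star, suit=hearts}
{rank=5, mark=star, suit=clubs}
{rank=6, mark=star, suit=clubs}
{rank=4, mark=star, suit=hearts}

The rule appears to be: mark is star AND rank ≤ 8.

Out, In, In, In, In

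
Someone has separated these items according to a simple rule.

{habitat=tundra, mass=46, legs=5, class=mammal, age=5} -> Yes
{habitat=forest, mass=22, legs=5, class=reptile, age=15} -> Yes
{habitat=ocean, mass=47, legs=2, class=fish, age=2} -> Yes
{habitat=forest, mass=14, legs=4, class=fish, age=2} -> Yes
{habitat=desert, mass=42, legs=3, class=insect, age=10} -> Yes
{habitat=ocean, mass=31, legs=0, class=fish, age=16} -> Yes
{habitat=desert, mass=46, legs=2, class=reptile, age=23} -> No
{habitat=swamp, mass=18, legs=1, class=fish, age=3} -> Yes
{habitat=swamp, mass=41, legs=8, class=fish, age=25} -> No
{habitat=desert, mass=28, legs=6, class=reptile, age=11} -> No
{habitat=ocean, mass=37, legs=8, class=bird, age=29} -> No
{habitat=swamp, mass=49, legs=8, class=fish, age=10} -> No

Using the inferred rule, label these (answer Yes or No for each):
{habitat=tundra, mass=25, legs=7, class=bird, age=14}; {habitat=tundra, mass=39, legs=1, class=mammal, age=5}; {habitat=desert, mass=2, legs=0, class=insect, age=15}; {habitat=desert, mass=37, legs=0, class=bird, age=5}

The distinguishing property — age ≤ 16 AND legs ≤ 5 — holds for all the 'Yes' cases and none of the 'No' cases.
{habitat=tundra, mass=25, legs=7, class=bird, age=14} → age = 14, legs = 7 → No.
{habitat=tundra, mass=39, legs=1, class=mammal, age=5} → age = 5, legs = 1 → Yes.
{habitat=desert, mass=2, legs=0, class=insect, age=15} → age = 15, legs = 0 → Yes.
{habitat=desert, mass=37, legs=0, class=bird, age=5} → age = 5, legs = 0 → Yes.

No, Yes, Yes, Yes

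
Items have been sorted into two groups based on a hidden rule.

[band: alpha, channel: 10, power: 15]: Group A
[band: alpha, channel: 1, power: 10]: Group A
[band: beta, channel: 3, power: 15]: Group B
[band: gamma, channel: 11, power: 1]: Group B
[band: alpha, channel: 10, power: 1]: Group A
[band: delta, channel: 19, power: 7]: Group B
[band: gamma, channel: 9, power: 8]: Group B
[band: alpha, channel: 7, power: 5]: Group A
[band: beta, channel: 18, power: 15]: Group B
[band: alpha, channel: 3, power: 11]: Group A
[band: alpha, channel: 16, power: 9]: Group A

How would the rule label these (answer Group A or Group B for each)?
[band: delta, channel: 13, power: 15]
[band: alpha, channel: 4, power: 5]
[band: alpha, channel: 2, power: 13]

'Group A' ⟺ band is alpha.

Group B, Group A, Group A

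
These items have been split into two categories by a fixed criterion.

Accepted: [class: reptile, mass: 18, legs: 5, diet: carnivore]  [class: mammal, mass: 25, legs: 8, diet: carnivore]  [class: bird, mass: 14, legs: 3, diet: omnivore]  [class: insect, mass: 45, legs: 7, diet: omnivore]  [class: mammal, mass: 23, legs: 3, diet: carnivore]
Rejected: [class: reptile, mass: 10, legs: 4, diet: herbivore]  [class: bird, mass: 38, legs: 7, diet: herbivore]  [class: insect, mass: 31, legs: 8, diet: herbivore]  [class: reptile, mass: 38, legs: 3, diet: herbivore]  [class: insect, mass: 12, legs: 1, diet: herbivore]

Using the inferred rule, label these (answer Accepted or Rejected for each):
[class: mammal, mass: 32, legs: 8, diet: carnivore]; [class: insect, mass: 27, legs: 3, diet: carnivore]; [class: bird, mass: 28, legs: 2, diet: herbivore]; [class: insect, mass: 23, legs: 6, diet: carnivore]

Accepted, Accepted, Rejected, Accepted

All 'Accepted' examples share one property — diet is not herbivore — and every 'Rejected' example lacks it.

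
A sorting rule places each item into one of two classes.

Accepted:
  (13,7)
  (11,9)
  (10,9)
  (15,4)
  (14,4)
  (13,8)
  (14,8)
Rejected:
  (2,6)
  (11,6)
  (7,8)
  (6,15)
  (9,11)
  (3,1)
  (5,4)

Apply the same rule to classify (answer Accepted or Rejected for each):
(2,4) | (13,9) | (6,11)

The rule appears to be: first > second AND sum ≥ 18.
(2,4): 2 < 4, 2+4 = 6 — lacks this property, so Rejected.
(13,9): 13 > 9, 13+9 = 22 — satisfies this, so Accepted.
(6,11): 6 < 11, 6+11 = 17 — lacks this property, so Rejected.

Rejected, Accepted, Rejected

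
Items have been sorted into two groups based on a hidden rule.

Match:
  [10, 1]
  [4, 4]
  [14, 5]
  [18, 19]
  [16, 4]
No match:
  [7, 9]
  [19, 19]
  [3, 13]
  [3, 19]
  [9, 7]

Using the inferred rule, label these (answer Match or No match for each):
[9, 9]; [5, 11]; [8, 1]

'Match' ⟺ first is even.
No match: [9, 9], since first 9. No match: [5, 11], since first 5. Match: [8, 1], since first 8.

No match, No match, Match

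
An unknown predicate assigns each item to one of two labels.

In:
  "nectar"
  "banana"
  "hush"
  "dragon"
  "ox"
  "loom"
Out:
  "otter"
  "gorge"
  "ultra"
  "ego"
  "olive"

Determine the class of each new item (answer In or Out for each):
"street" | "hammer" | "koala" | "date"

In, In, Out, In

Rule: even length. This holds for each 'In' example and fails for each 'Out' one.
In: "street", since length 6. In: "hammer", since length 6. Out: "koala", since length 5. In: "date", since length 4.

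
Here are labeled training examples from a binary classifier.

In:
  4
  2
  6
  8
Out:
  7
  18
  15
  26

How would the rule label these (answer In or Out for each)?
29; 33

Out, Out

The simplest hypothesis consistent with all the labels is: even AND at most 8.
29: 29 is odd, 29 > 8, lacks this property → Out.
33: 33 is odd, 33 > 8, lacks this property → Out.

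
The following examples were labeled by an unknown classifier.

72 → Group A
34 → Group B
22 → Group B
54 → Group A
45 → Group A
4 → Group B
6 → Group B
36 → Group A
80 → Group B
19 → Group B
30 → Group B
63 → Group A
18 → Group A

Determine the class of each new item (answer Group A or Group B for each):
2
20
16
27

'Group A' ⟺ multiple of 9.
Group B: 2, since 2 = 9·0 + 2. Group B: 20, since 20 = 9·2 + 2. Group B: 16, since 16 = 9·1 + 7. Group A: 27, since 27 = 9·3.

Group B, Group B, Group B, Group A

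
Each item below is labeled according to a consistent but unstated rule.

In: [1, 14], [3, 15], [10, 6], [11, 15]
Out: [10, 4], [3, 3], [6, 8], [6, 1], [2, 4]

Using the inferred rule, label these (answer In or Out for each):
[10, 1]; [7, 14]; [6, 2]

Out, In, Out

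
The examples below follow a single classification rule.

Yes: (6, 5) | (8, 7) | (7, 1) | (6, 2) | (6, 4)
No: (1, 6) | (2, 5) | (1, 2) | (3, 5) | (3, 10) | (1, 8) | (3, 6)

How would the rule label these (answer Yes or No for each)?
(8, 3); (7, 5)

Yes, Yes

The distinguishing property — first > second — holds for all the 'Yes' cases and none of the 'No' cases.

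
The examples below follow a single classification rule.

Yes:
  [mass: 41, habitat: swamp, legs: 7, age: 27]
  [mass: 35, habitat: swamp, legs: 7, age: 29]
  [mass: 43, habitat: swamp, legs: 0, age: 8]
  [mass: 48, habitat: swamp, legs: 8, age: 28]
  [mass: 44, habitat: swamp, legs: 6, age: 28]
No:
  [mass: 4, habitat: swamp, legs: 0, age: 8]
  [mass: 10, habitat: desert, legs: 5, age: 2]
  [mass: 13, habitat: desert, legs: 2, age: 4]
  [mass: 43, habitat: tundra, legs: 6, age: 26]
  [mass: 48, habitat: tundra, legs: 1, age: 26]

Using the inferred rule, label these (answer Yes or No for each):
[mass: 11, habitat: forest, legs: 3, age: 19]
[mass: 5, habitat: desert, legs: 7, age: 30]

The rule appears to be: habitat is swamp AND mass ≥ 10.

No, No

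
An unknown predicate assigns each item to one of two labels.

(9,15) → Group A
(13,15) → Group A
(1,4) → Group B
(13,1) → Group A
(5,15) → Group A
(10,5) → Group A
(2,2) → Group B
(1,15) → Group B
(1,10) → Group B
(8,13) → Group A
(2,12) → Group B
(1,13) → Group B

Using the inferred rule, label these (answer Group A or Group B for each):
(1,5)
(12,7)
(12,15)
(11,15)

Group B, Group A, Group A, Group A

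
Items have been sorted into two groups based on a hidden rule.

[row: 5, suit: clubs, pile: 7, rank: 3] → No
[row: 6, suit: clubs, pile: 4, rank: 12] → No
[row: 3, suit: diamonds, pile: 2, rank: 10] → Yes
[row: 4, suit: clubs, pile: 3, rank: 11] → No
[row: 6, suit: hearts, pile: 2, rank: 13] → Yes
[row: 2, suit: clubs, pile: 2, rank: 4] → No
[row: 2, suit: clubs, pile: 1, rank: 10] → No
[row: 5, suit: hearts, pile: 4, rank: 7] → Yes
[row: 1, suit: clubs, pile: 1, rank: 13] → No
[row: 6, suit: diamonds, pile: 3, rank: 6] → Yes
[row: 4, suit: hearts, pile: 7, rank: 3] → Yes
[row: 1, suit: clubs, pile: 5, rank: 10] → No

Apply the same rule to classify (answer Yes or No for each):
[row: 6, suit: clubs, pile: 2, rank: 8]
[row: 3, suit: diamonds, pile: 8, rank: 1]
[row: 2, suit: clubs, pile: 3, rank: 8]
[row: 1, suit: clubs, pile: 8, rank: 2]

The rule appears to be: suit is not clubs.
[row: 6, suit: clubs, pile: 2, rank: 8] — suit is clubs, hence No. [row: 3, suit: diamonds, pile: 8, rank: 1] — suit is diamonds, hence Yes. [row: 2, suit: clubs, pile: 3, rank: 8] — suit is clubs, hence No. [row: 1, suit: clubs, pile: 8, rank: 2] — suit is clubs, hence No.

No, Yes, No, No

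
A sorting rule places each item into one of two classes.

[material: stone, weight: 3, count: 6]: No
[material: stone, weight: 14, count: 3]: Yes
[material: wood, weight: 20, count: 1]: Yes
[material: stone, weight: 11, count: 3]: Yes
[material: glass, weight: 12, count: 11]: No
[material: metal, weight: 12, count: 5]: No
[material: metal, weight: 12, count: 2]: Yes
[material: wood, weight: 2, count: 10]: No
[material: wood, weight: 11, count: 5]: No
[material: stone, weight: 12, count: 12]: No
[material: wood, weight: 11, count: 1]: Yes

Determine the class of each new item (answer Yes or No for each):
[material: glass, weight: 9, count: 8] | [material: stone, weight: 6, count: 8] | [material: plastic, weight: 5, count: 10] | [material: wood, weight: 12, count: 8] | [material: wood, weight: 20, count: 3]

The pattern is that an item is 'Yes' exactly when: count ≤ 3.

No, No, No, No, Yes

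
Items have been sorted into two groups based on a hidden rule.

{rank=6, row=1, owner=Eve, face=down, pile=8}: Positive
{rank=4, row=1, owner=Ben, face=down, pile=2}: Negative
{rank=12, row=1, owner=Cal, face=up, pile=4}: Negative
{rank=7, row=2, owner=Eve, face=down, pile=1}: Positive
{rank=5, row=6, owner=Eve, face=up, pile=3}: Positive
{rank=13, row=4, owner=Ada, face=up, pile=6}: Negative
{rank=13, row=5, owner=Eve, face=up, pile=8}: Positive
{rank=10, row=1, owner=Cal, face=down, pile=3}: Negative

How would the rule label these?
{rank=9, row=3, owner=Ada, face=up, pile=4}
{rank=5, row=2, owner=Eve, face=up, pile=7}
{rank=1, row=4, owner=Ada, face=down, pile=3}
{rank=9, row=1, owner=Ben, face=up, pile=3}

Negative, Positive, Negative, Negative

The simplest hypothesis consistent with all the labels is: owner is Eve.
{rank=9, row=3, owner=Ada, face=up, pile=4}: owner is Ada, does not pass → Negative. {rank=5, row=2, owner=Eve, face=up, pile=7}: owner is Eve, has this property → Positive. {rank=1, row=4, owner=Ada, face=down, pile=3}: owner is Ada, does not pass → Negative. {rank=9, row=1, owner=Ben, face=up, pile=3}: owner is Ben, does not pass → Negative.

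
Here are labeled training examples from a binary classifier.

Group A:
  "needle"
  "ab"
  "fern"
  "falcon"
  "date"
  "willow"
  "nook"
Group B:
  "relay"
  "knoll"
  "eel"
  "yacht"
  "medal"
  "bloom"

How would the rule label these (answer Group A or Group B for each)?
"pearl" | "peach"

Group B, Group B

The classifier is using: even length.
"pearl": length 5 — doesn't qualify, so Group B. "peach": length 5 — doesn't qualify, so Group B.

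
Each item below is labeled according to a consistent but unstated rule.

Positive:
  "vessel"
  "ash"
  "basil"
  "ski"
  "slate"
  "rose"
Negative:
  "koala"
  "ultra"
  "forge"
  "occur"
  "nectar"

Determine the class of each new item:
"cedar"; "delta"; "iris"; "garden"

The common property of the 'Positive' items is: contains 's'. No 'Negative' item has it.

Negative, Negative, Positive, Negative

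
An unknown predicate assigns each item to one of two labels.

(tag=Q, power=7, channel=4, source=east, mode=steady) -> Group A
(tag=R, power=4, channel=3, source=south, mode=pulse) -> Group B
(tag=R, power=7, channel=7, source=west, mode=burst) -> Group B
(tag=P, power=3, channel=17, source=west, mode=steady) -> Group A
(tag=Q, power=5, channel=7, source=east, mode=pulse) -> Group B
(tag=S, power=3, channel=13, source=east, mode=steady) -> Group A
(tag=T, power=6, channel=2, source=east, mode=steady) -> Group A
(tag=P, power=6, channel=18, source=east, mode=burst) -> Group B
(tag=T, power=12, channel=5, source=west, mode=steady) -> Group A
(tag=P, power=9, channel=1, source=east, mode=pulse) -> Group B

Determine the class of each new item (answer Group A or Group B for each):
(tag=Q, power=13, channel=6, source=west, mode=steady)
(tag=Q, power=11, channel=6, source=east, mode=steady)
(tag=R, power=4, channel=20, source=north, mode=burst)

Group A, Group A, Group B

The pattern is that an item is 'Group A' exactly when: mode is steady.
(tag=Q, power=13, channel=6, source=west, mode=steady): mode is steady — satisfies this, so Group A. (tag=Q, power=11, channel=6, source=east, mode=steady): mode is steady — satisfies this, so Group A. (tag=R, power=4, channel=20, source=north, mode=burst): mode is burst — doesn't match, so Group B.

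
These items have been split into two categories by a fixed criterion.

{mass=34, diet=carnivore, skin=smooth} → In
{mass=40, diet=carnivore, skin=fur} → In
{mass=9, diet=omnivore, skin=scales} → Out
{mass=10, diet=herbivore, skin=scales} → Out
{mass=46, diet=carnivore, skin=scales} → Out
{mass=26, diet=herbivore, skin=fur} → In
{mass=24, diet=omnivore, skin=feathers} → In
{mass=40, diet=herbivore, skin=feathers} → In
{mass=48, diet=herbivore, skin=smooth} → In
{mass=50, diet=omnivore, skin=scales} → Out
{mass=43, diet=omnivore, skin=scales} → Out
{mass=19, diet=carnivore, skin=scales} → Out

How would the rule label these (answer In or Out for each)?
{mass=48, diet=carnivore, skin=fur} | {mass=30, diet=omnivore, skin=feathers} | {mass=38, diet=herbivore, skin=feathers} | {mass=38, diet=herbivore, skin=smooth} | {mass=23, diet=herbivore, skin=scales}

In, In, In, In, Out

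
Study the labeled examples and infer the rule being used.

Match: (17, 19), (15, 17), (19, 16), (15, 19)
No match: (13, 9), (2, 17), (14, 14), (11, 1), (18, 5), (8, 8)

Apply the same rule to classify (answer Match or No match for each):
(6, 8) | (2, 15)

No match, No match

The classifier is using: sum ≥ 32.
(6, 8) → 6+8 = 14 → No match.
(2, 15) → 2+15 = 17 → No match.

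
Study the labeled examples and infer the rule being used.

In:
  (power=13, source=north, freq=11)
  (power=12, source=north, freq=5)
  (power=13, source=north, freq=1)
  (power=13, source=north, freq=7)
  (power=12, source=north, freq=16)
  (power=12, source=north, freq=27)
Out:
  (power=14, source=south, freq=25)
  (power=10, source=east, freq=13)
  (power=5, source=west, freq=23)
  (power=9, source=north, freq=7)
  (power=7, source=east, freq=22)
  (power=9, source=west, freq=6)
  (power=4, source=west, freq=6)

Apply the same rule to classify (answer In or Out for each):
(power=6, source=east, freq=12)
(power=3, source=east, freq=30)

Out, Out

One predicate separates the groups cleanly: source is north AND power ≥ 10.
(power=6, source=east, freq=12): source is east, power = 6, does not fit → Out.
(power=3, source=east, freq=30): source is east, power = 3, does not fit → Out.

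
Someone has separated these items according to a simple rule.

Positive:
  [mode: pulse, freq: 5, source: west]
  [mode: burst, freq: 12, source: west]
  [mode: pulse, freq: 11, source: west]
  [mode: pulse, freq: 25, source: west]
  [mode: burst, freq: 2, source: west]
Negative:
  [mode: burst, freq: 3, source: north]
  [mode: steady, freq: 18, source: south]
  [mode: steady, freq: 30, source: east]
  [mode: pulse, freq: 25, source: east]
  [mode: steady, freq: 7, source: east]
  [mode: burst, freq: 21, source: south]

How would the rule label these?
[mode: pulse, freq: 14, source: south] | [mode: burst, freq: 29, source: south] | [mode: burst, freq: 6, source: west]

Rule: source is west. This holds for each 'Positive' example and fails for each 'Negative' one.
[mode: pulse, freq: 14, source: south] — source is south, hence Negative. [mode: burst, freq: 29, source: south] — source is south, hence Negative. [mode: burst, freq: 6, source: west] — source is west, hence Positive.

Negative, Negative, Positive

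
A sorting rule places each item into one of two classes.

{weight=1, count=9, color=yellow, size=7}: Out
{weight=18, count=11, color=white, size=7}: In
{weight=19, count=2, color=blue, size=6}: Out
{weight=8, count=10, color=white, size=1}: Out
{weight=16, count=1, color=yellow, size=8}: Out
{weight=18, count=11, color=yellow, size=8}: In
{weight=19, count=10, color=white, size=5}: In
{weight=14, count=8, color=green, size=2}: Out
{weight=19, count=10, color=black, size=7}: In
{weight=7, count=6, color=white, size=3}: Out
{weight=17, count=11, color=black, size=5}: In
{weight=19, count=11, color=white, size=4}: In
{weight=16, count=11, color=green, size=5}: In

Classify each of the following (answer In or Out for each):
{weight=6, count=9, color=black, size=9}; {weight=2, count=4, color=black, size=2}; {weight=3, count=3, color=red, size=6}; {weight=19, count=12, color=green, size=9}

'In' ⟺ size ≥ 2 AND count ≥ 10.
{weight=6, count=9, color=black, size=9}: size = 9, count = 9, fails the rule → Out.
{weight=2, count=4, color=black, size=2}: size = 2, count = 4, fails the rule → Out.
{weight=3, count=3, color=red, size=6}: size = 6, count = 3, fails the rule → Out.
{weight=19, count=12, color=green, size=9}: size = 9, count = 12, has this property → In.

Out, Out, Out, In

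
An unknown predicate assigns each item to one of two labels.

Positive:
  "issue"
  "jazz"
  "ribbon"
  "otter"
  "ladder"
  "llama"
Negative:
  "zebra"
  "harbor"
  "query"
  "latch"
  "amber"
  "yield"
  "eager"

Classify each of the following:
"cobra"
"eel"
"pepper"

Negative, Positive, Positive

The distinguishing property — has a double letter — holds for all the 'Positive' cases and none of the 'Negative' cases.
"cobra" — no doubled letter, hence Negative.
"eel" — 'ee' doubled, hence Positive.
"pepper" — 'pp' doubled, hence Positive.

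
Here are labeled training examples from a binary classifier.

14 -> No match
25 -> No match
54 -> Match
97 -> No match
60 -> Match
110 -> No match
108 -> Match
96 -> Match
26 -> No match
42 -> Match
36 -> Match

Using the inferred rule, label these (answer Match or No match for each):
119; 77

'Match' ⟺ multiple of 3.
119: 119 = 3·39 + 2 — does not fit, so No match.
77: 77 = 3·25 + 2 — does not fit, so No match.

No match, No match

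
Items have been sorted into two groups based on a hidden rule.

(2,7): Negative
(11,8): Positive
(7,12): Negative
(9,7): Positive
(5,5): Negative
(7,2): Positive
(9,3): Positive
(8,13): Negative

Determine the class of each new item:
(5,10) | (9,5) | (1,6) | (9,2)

Negative, Positive, Negative, Positive

Looking at the examples, the only property every 'Positive' case has and every 'Negative' case lacks is: first > second.
(5,10): Negative (5 < 10).
(9,5): Positive (9 > 5).
(1,6): Negative (1 < 6).
(9,2): Positive (9 > 2).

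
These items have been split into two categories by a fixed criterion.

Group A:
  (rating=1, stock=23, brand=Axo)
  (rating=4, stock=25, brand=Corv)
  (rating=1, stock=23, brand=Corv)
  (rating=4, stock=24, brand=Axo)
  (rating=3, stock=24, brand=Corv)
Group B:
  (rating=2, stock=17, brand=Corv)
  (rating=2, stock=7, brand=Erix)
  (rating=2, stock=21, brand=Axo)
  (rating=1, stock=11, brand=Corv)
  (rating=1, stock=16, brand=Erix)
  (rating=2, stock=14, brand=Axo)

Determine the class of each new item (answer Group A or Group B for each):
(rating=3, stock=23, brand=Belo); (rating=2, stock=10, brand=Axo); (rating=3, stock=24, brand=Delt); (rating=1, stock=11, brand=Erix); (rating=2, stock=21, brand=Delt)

Rule: stock ≥ 23. This holds for each 'Group A' example and fails for each 'Group B' one.
(rating=3, stock=23, brand=Belo): Group A (stock = 23).
(rating=2, stock=10, brand=Axo): Group B (stock = 10).
(rating=3, stock=24, brand=Delt): Group A (stock = 24).
(rating=1, stock=11, brand=Erix): Group B (stock = 11).
(rating=2, stock=21, brand=Delt): Group B (stock = 21).

Group A, Group B, Group A, Group B, Group B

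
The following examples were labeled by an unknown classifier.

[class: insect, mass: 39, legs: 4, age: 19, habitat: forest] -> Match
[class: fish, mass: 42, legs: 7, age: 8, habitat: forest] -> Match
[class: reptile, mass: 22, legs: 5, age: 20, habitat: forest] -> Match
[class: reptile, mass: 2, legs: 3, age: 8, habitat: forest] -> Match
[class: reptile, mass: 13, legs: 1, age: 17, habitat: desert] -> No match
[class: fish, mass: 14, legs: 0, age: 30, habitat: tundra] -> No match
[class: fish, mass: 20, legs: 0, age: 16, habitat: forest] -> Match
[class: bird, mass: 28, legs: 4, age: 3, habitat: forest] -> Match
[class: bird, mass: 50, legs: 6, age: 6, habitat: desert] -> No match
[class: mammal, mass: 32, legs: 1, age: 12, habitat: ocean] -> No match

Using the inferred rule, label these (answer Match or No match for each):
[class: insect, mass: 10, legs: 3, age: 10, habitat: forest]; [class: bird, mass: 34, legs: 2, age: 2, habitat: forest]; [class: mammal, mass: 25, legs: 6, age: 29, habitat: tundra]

Match, Match, No match

Rule: habitat is forest. This holds for each 'Match' example and fails for each 'No match' one.
[class: insect, mass: 10, legs: 3, age: 10, habitat: forest] — habitat is forest, hence Match. [class: bird, mass: 34, legs: 2, age: 2, habitat: forest] — habitat is forest, hence Match. [class: mammal, mass: 25, legs: 6, age: 29, habitat: tundra] — habitat is tundra, hence No match.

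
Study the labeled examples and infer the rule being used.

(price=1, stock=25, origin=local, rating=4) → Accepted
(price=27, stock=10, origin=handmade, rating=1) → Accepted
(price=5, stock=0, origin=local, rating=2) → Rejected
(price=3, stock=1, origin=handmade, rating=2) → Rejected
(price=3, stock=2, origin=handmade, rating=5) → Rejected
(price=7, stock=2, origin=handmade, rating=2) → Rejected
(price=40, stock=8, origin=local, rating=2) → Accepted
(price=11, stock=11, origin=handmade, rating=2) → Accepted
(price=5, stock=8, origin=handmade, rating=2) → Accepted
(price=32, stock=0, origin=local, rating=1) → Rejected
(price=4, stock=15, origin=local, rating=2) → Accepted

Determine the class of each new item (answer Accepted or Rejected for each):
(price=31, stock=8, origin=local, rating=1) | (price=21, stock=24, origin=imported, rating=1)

Every 'Accepted' example satisfies: stock ≥ 8. None of the 'Rejected' examples do.
(price=31, stock=8, origin=local, rating=1): stock = 8, checks out → Accepted.
(price=21, stock=24, origin=imported, rating=1): stock = 24, checks out → Accepted.

Accepted, Accepted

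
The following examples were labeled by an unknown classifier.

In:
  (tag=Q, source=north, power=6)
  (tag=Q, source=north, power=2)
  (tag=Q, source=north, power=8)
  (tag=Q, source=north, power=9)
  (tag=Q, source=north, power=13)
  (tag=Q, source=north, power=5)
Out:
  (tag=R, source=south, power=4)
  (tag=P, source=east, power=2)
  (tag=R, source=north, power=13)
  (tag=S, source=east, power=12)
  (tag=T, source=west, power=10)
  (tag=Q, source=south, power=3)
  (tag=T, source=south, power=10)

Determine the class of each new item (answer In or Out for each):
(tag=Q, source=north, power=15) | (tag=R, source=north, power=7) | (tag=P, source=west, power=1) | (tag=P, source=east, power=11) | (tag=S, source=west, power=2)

One predicate separates the groups cleanly: tag is Q AND source is north.
(tag=Q, source=north, power=15): tag is Q, source is north — satisfies this, so In.
(tag=R, source=north, power=7): tag is R, source is north — doesn't qualify, so Out.
(tag=P, source=west, power=1): tag is P, source is west — doesn't qualify, so Out.
(tag=P, source=east, power=11): tag is P, source is east — doesn't qualify, so Out.
(tag=S, source=west, power=2): tag is S, source is west — doesn't qualify, so Out.

In, Out, Out, Out, Out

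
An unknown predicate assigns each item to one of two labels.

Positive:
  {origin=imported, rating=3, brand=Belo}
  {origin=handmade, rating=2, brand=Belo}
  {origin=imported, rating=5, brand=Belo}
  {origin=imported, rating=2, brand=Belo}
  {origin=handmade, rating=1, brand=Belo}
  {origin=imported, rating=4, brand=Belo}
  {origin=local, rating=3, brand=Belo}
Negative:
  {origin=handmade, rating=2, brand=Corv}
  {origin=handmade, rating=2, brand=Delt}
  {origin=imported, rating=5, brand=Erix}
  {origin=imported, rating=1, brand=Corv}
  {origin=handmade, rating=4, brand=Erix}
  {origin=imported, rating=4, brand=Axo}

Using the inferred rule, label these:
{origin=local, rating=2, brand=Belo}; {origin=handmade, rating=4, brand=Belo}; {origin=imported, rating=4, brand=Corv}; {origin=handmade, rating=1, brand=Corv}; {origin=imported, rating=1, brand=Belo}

All 'Positive' examples share one property — brand is Belo — and every 'Negative' example lacks it.
Positive: {origin=local, rating=2, brand=Belo}, since brand is Belo.
Positive: {origin=handmade, rating=4, brand=Belo}, since brand is Belo.
Negative: {origin=imported, rating=4, brand=Corv}, since brand is Corv.
Negative: {origin=handmade, rating=1, brand=Corv}, since brand is Corv.
Positive: {origin=imported, rating=1, brand=Belo}, since brand is Belo.

Positive, Positive, Negative, Negative, Positive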